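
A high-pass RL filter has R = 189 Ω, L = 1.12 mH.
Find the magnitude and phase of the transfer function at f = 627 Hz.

Step 1 — Angular frequency: ω = 2π·627 = 3940 rad/s.
Step 2 — Transfer function: H(jω) = jωL/(R + jωL).
Step 3 — Numerator jωL = j·4.412; denominator R + jωL = 189 + j4.412.
Step 4 — H = 0.0005447 + j0.02333.
Step 5 — Magnitude: |H| = 0.02334 (-32.6 dB); phase: φ = 88.7°.

|H| = 0.02334 (-32.6 dB), φ = 88.7°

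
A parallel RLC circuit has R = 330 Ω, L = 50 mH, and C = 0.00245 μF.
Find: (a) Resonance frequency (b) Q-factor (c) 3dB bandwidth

Step 1 — Resonance: ω₀ = 1/√(LC) = 1/√(0.05·2.45e-09) = 9.035e+04 rad/s.
Step 2 — f₀ = ω₀/(2π) = 1.438e+04 Hz.
Step 3 — Parallel Q: Q = R/(ω₀L) = 330/(9.035e+04·0.05) = 0.07305.
Step 4 — Bandwidth: Δω = ω₀/Q = 1.237e+06 rad/s; BW = Δω/(2π) = 1.969e+05 Hz.

(a) f₀ = 1.438e+04 Hz  (b) Q = 0.07305  (c) BW = 1.969e+05 Hz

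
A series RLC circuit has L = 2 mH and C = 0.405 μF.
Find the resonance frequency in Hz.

Step 1 — Resonance condition Im(Z)=0 gives ω₀ = 1/√(LC).
Step 2 — ω₀ = 1/√(0.002·4.05e-07) = 3.514e+04 rad/s.
Step 3 — f₀ = ω₀/(2π) = 5592 Hz.

f₀ = 5592 Hz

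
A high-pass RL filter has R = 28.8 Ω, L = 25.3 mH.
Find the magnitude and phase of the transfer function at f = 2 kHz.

Step 1 — Angular frequency: ω = 2π·2000 = 1.257e+04 rad/s.
Step 2 — Transfer function: H(jω) = jωL/(R + jωL).
Step 3 — Numerator jωL = j·317.9; denominator R + jωL = 28.8 + j317.9.
Step 4 — H = 0.9919 + j0.08985.
Step 5 — Magnitude: |H| = 0.9959 (-0.0 dB); phase: φ = 5.2°.

|H| = 0.9959 (-0.0 dB), φ = 5.2°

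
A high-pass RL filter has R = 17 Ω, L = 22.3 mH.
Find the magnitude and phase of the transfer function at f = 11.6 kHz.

Step 1 — Angular frequency: ω = 2π·1.16e+04 = 7.288e+04 rad/s.
Step 2 — Transfer function: H(jω) = jωL/(R + jωL).
Step 3 — Numerator jωL = j·1625; denominator R + jωL = 17 + j1625.
Step 4 — H = 0.9999 + j0.01046.
Step 5 — Magnitude: |H| = 0.9999 (-0.0 dB); phase: φ = 0.6°.

|H| = 0.9999 (-0.0 dB), φ = 0.6°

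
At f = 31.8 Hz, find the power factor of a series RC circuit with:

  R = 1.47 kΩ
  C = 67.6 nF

Step 1 — Angular frequency: ω = 2π·f = 2π·31.8 = 199.8 rad/s.
Step 2 — Component impedances:
  R: Z = R = 1470 Ω
  C: Z = 1/(jωC) = -j/(ω·C) = 0 - j7.404e+04 Ω
Step 3 — Series combination: Z_total = R + C = 1470 - j7.404e+04 Ω = 7.405e+04∠-88.9° Ω.
Step 4 — Power factor: PF = cos(φ) = Re(Z)/|Z| = 1470/7.405e+04 = 0.01985.
Step 5 — Type: Im(Z) = -7.404e+04 ⇒ leading (phase φ = -88.9°).

PF = 0.01985 (leading, φ = -88.9°)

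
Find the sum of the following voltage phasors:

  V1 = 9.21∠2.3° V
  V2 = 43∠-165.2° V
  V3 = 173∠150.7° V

Step 1 — Convert each phasor to rectangular form:
  V1 = 9.21·(cos(2.3°) + j·sin(2.3°)) = 9.203 + j0.3696 V
  V2 = 43·(cos(-165.2°) + j·sin(-165.2°)) = -41.57 - j10.98 V
  V3 = 173·(cos(150.7°) + j·sin(150.7°)) = -150.9 + j84.66 V
Step 2 — Sum components: V_total = -183.2 + j74.05 V.
Step 3 — Convert to polar: |V_total| = 197.6 V, ∠V_total = 158.0°.

V_total = 197.6∠158.0° V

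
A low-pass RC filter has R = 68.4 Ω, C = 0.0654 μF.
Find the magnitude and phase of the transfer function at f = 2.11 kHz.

Step 1 — Angular frequency: ω = 2π·2110 = 1.326e+04 rad/s.
Step 2 — Transfer function: H(jω) = 1/(1 + jωRC).
Step 3 — Denominator: 1 + jωRC = 1 + j·1.326e+04·68.4·6.54e-08 = 1 + j0.05931.
Step 4 — H = 0.9965 - j0.0591.
Step 5 — Magnitude: |H| = 0.9982 (-0.0 dB); phase: φ = -3.4°.

|H| = 0.9982 (-0.0 dB), φ = -3.4°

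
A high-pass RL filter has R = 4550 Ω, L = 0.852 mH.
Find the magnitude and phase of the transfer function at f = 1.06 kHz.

Step 1 — Angular frequency: ω = 2π·1060 = 6660 rad/s.
Step 2 — Transfer function: H(jω) = jωL/(R + jωL).
Step 3 — Numerator jωL = j·5.674; denominator R + jωL = 4550 + j5.674.
Step 4 — H = 1.555e-06 + j0.001247.
Step 5 — Magnitude: |H| = 0.001247 (-58.1 dB); phase: φ = 89.9°.

|H| = 0.001247 (-58.1 dB), φ = 89.9°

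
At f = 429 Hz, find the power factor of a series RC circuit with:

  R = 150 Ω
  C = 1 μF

Step 1 — Angular frequency: ω = 2π·f = 2π·429 = 2695 rad/s.
Step 2 — Component impedances:
  R: Z = R = 150 Ω
  C: Z = 1/(jωC) = -j/(ω·C) = 0 - j371 Ω
Step 3 — Series combination: Z_total = R + C = 150 - j371 Ω = 400.2∠-68.0° Ω.
Step 4 — Power factor: PF = cos(φ) = Re(Z)/|Z| = 150/400.2 = 0.3748.
Step 5 — Type: Im(Z) = -371 ⇒ leading (phase φ = -68.0°).

PF = 0.3748 (leading, φ = -68.0°)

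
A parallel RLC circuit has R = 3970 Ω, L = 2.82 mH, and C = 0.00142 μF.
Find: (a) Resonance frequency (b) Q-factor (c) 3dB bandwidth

Step 1 — Resonance: ω₀ = 1/√(LC) = 1/√(0.00282·1.42e-09) = 4.997e+05 rad/s.
Step 2 — f₀ = ω₀/(2π) = 7.953e+04 Hz.
Step 3 — Parallel Q: Q = R/(ω₀L) = 3970/(4.997e+05·0.00282) = 2.817.
Step 4 — Bandwidth: Δω = ω₀/Q = 1.774e+05 rad/s; BW = Δω/(2π) = 2.823e+04 Hz.

(a) f₀ = 7.953e+04 Hz  (b) Q = 2.817  (c) BW = 2.823e+04 Hz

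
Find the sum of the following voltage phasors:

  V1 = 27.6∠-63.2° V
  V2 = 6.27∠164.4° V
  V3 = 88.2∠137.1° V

Step 1 — Convert each phasor to rectangular form:
  V1 = 27.6·(cos(-63.2°) + j·sin(-63.2°)) = 12.44 - j24.64 V
  V2 = 6.27·(cos(164.4°) + j·sin(164.4°)) = -6.039 + j1.686 V
  V3 = 88.2·(cos(137.1°) + j·sin(137.1°)) = -64.61 + j60.04 V
Step 2 — Sum components: V_total = -58.21 + j37.09 V.
Step 3 — Convert to polar: |V_total| = 69.02 V, ∠V_total = 147.5°.

V_total = 69.02∠147.5° V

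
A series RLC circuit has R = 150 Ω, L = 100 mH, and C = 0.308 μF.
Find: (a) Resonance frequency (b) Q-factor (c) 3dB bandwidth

Step 1 — Resonance: ω₀ = 1/√(LC) = 1/√(0.1·3.08e-07) = 5698 rad/s.
Step 2 — f₀ = ω₀/(2π) = 906.9 Hz.
Step 3 — Series Q: Q = ω₀L/R = 5698·0.1/150 = 3.799.
Step 4 — Bandwidth: Δω = ω₀/Q = 1500 rad/s; BW = Δω/(2π) = 238.7 Hz.

(a) f₀ = 906.9 Hz  (b) Q = 3.799  (c) BW = 238.7 Hz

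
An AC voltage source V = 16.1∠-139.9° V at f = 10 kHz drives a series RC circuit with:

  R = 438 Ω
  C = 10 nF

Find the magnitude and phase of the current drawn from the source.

Step 1 — Angular frequency: ω = 2π·f = 2π·1e+04 = 6.283e+04 rad/s.
Step 2 — Component impedances:
  R: Z = R = 438 Ω
  C: Z = 1/(jωC) = -j/(ω·C) = 0 - j1592 Ω
Step 3 — Series combination: Z_total = R + C = 438 - j1592 Ω = 1651∠-74.6° Ω.
Step 4 — Source phasor: V = 16.1∠-139.9° V = -12.32 - j10.37 V.
Step 5 — Ohm's law: I = V / Z_total = (-12.32 - j10.37) / (438 - j1592) = 0.004078 - j0.00886 A.
Step 6 — Convert to polar: |I| = 0.009753 A, ∠I = -65.3°.

I = 0.009753∠-65.3° A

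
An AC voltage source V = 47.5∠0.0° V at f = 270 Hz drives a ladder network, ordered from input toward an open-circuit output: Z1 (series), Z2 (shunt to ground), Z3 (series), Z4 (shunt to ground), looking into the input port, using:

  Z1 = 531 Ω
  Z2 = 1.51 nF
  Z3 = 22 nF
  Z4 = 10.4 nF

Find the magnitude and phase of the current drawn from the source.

Step 1 — Angular frequency: ω = 2π·f = 2π·270 = 1696 rad/s.
Step 2 — Component impedances:
  Z1: Z = R = 531 Ω
  Z2: Z = 1/(jωC) = -j/(ω·C) = 0 - j3.904e+05 Ω
  Z3: Z = 1/(jωC) = -j/(ω·C) = 0 - j2.679e+04 Ω
  Z4: Z = 1/(jωC) = -j/(ω·C) = 0 - j5.668e+04 Ω
Step 3 — Ladder network (open output): work backward from the far end, alternating series and parallel combinations. Z_in = 531 - j6.877e+04 Ω = 6.877e+04∠-89.6° Ω.
Step 4 — Source phasor: V = 47.5∠0.0° V = 47.5 V.
Step 5 — Ohm's law: I = V / Z_total = (47.5) / (531 - j6.877e+04) = 5.333e-06 + j0.0006907 A.
Step 6 — Convert to polar: |I| = 0.0006907 A, ∠I = 89.6°.

I = 0.0006907∠89.6° A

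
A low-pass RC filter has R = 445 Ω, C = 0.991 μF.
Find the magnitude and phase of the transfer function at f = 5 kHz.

Step 1 — Angular frequency: ω = 2π·5000 = 3.142e+04 rad/s.
Step 2 — Transfer function: H(jω) = 1/(1 + jωRC).
Step 3 — Denominator: 1 + jωRC = 1 + j·3.142e+04·445·9.91e-07 = 1 + j13.85.
Step 4 — H = 0.005183 - j0.07181.
Step 5 — Magnitude: |H| = 0.07199 (-22.9 dB); phase: φ = -85.9°.

|H| = 0.07199 (-22.9 dB), φ = -85.9°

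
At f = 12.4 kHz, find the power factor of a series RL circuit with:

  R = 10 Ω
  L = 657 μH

Step 1 — Angular frequency: ω = 2π·f = 2π·1.24e+04 = 7.791e+04 rad/s.
Step 2 — Component impedances:
  R: Z = R = 10 Ω
  L: Z = jωL = j·7.791e+04·0.000657 = 0 + j51.19 Ω
Step 3 — Series combination: Z_total = R + L = 10 + j51.19 Ω = 52.16∠78.9° Ω.
Step 4 — Power factor: PF = cos(φ) = Re(Z)/|Z| = 10/52.16 = 0.1917.
Step 5 — Type: Im(Z) = 51.19 ⇒ lagging (phase φ = 78.9°).

PF = 0.1917 (lagging, φ = 78.9°)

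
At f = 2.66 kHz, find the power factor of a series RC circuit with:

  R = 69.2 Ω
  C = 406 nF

Step 1 — Angular frequency: ω = 2π·f = 2π·2660 = 1.671e+04 rad/s.
Step 2 — Component impedances:
  R: Z = R = 69.2 Ω
  C: Z = 1/(jωC) = -j/(ω·C) = 0 - j147.4 Ω
Step 3 — Series combination: Z_total = R + C = 69.2 - j147.4 Ω = 162.8∠-64.8° Ω.
Step 4 — Power factor: PF = cos(φ) = Re(Z)/|Z| = 69.2/162.81 = 0.425.
Step 5 — Type: Im(Z) = -147.4 ⇒ leading (phase φ = -64.8°).

PF = 0.425 (leading, φ = -64.8°)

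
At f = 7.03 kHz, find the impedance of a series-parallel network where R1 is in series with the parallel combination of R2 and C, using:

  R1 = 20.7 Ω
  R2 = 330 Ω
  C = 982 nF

Step 1 — Angular frequency: ω = 2π·f = 2π·7030 = 4.417e+04 rad/s.
Step 2 — Component impedances:
  R1: Z = R = 20.7 Ω
  R2: Z = R = 330 Ω
  C: Z = 1/(jωC) = -j/(ω·C) = 0 - j23.05 Ω
Step 3 — Parallel branch: R2 || C = 1/(1/R2 + 1/C) = 1.603 - j22.94 Ω.
Step 4 — Series with R1: Z_total = R1 + (R2 || C) = 22.3 - j22.94 Ω = 32∠-45.8° Ω.

Z = 22.3 - j22.94 Ω = 32∠-45.8° Ω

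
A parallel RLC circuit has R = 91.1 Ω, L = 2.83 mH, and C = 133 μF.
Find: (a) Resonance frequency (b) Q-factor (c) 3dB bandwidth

Step 1 — Resonance: ω₀ = 1/√(LC) = 1/√(0.00283·0.000133) = 1630 rad/s.
Step 2 — f₀ = ω₀/(2π) = 259.4 Hz.
Step 3 — Parallel Q: Q = R/(ω₀L) = 91.1/(1630·0.00283) = 19.75.
Step 4 — Bandwidth: Δω = ω₀/Q = 82.53 rad/s; BW = Δω/(2π) = 13.14 Hz.

(a) f₀ = 259.4 Hz  (b) Q = 19.75  (c) BW = 13.14 Hz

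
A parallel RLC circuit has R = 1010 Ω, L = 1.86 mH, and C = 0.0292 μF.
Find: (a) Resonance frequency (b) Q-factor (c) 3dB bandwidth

Step 1 — Resonance: ω₀ = 1/√(LC) = 1/√(0.00186·2.92e-08) = 1.357e+05 rad/s.
Step 2 — f₀ = ω₀/(2π) = 2.16e+04 Hz.
Step 3 — Parallel Q: Q = R/(ω₀L) = 1010/(1.357e+05·0.00186) = 4.002.
Step 4 — Bandwidth: Δω = ω₀/Q = 3.391e+04 rad/s; BW = Δω/(2π) = 5397 Hz.

(a) f₀ = 2.16e+04 Hz  (b) Q = 4.002  (c) BW = 5397 Hz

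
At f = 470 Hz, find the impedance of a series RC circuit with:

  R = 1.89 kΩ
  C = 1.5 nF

Step 1 — Angular frequency: ω = 2π·f = 2π·470 = 2953 rad/s.
Step 2 — Component impedances:
  R: Z = R = 1890 Ω
  C: Z = 1/(jωC) = -j/(ω·C) = 0 - j2.258e+05 Ω
Step 3 — Series combination: Z_total = R + C = 1890 - j2.258e+05 Ω = 2.258e+05∠-89.5° Ω.

Z = 1890 - j2.258e+05 Ω = 2.258e+05∠-89.5° Ω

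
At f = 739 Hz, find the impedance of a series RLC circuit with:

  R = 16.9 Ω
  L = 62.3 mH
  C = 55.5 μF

Step 1 — Angular frequency: ω = 2π·f = 2π·739 = 4643 rad/s.
Step 2 — Component impedances:
  R: Z = R = 16.9 Ω
  L: Z = jωL = j·4643·0.0623 = 0 + j289.3 Ω
  C: Z = 1/(jωC) = -j/(ω·C) = 0 - j3.88 Ω
Step 3 — Series combination: Z_total = R + L + C = 16.9 + j285.4 Ω = 285.9∠86.6° Ω.

Z = 16.9 + j285.4 Ω = 285.9∠86.6° Ω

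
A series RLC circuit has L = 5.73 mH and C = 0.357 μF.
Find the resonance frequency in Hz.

Step 1 — Resonance condition Im(Z)=0 gives ω₀ = 1/√(LC).
Step 2 — ω₀ = 1/√(0.00573·3.57e-07) = 2.211e+04 rad/s.
Step 3 — f₀ = ω₀/(2π) = 3519 Hz.

f₀ = 3519 Hz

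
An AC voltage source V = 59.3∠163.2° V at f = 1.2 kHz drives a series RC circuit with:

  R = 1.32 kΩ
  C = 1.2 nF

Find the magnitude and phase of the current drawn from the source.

Step 1 — Angular frequency: ω = 2π·f = 2π·1200 = 7540 rad/s.
Step 2 — Component impedances:
  R: Z = R = 1320 Ω
  C: Z = 1/(jωC) = -j/(ω·C) = 0 - j1.105e+05 Ω
Step 3 — Series combination: Z_total = R + C = 1320 - j1.105e+05 Ω = 1.105e+05∠-89.3° Ω.
Step 4 — Source phasor: V = 59.3∠163.2° V = -56.77 + j17.14 V.
Step 5 — Ohm's law: I = V / Z_total = (-56.77 + j17.14) / (1320 - j1.105e+05) = -0.0001612 - j0.0005117 A.
Step 6 — Convert to polar: |I| = 0.0005365 A, ∠I = -107.5°.

I = 0.0005365∠-107.5° A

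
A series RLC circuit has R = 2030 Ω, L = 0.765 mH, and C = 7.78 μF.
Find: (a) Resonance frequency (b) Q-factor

Step 1 — Resonance condition Im(Z)=0 gives ω₀ = 1/√(LC).
Step 2 — ω₀ = 1/√(0.000765·7.78e-06) = 1.296e+04 rad/s.
Step 3 — f₀ = ω₀/(2π) = 2063 Hz.
Step 4 — Series Q: Q = ω₀L/R = 1.296e+04·0.000765/2030 = 0.004885.

(a) f₀ = 2063 Hz  (b) Q = 0.004885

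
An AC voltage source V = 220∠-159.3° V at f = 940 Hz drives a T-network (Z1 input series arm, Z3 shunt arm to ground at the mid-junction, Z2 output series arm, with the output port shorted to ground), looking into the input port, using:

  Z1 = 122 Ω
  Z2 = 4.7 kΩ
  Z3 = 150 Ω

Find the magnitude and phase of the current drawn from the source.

Step 1 — Angular frequency: ω = 2π·f = 2π·940 = 5906 rad/s.
Step 2 — Component impedances:
  Z1: Z = R = 122 Ω
  Z2: Z = R = 4700 Ω
  Z3: Z = R = 150 Ω
Step 3 — With the output port shorted to ground, the output series arm Z2 runs from the junction to ground; the shunt arm Z3 also runs from the junction to ground. They appear in parallel: Z3 || Z2 = 145.4 Ω.
Step 4 — Series with input arm Z1: Z_in = Z1 + (Z3 || Z2) = 267.4 Ω = 267.4∠0.0° Ω.
Step 5 — Source phasor: V = 220∠-159.3° V = -205.8 - j77.76 V.
Step 6 — Ohm's law: I = V / Z_total = (-205.8 - j77.76) / (267.4) = -0.7697 - j0.2909 A.
Step 7 — Convert to polar: |I| = 0.8229 A, ∠I = -159.3°.

I = 0.8229∠-159.3° A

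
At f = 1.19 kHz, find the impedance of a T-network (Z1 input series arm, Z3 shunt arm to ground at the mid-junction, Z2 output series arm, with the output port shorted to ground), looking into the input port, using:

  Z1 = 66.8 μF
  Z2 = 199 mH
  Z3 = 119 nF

Step 1 — Angular frequency: ω = 2π·f = 2π·1190 = 7477 rad/s.
Step 2 — Component impedances:
  Z1: Z = 1/(jωC) = -j/(ω·C) = 0 - j2.002 Ω
  Z2: Z = jωL = j·7477·0.199 = 0 + j1488 Ω
  Z3: Z = 1/(jωC) = -j/(ω·C) = 0 - j1124 Ω
Step 3 — With the output port shorted to ground, the output series arm Z2 runs from the junction to ground; the shunt arm Z3 also runs from the junction to ground. They appear in parallel: Z3 || Z2 = 0 - j4594 Ω.
Step 4 — Series with input arm Z1: Z_in = Z1 + (Z3 || Z2) = 0 - j4596 Ω = 4596∠-90.0° Ω.

Z = 0 - j4596 Ω = 4596∠-90.0° Ω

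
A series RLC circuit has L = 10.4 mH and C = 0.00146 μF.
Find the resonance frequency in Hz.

Step 1 — Resonance condition Im(Z)=0 gives ω₀ = 1/√(LC).
Step 2 — ω₀ = 1/√(0.0104·1.46e-09) = 2.566e+05 rad/s.
Step 3 — f₀ = ω₀/(2π) = 4.084e+04 Hz.

f₀ = 4.084e+04 Hz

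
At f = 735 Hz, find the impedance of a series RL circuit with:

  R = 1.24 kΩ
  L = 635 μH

Step 1 — Angular frequency: ω = 2π·f = 2π·735 = 4618 rad/s.
Step 2 — Component impedances:
  R: Z = R = 1240 Ω
  L: Z = jωL = j·4618·0.000635 = 0 + j2.933 Ω
Step 3 — Series combination: Z_total = R + L = 1240 + j2.933 Ω = 1240∠0.1° Ω.

Z = 1240 + j2.933 Ω = 1240∠0.1° Ω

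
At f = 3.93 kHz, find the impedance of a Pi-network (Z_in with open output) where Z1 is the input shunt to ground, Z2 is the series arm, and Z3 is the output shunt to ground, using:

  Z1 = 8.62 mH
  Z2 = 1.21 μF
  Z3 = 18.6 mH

Step 1 — Angular frequency: ω = 2π·f = 2π·3930 = 2.469e+04 rad/s.
Step 2 — Component impedances:
  Z1: Z = jωL = j·2.469e+04·0.00862 = 0 + j212.9 Ω
  Z2: Z = 1/(jωC) = -j/(ω·C) = 0 - j33.47 Ω
  Z3: Z = jωL = j·2.469e+04·0.0186 = 0 + j459.3 Ω
Step 3 — With open output, the series arm Z2 and the output shunt Z3 appear in series to ground: Z2 + Z3 = 0 + j425.8 Ω.
Step 4 — Parallel with input shunt Z1: Z_in = Z1 || (Z2 + Z3) = 0 + j141.9 Ω = 141.9∠90.0° Ω.

Z = 0 + j141.9 Ω = 141.9∠90.0° Ω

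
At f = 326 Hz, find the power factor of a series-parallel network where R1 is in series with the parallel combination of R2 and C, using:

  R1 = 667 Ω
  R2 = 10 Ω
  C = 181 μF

Step 1 — Angular frequency: ω = 2π·f = 2π·326 = 2048 rad/s.
Step 2 — Component impedances:
  R1: Z = R = 667 Ω
  R2: Z = R = 10 Ω
  C: Z = 1/(jωC) = -j/(ω·C) = 0 - j2.697 Ω
Step 3 — Parallel branch: R2 || C = 1/(1/R2 + 1/C) = 0.6782 - j2.514 Ω.
Step 4 — Series with R1: Z_total = R1 + (R2 || C) = 667.7 - j2.514 Ω = 667.7∠-0.2° Ω.
Step 5 — Power factor: PF = cos(φ) = Re(Z)/|Z| = 667.7/667.7 = 1.
Step 6 — Type: Im(Z) = -2.514 ⇒ leading (phase φ = -0.2°).

PF = 1 (leading, φ = -0.2°)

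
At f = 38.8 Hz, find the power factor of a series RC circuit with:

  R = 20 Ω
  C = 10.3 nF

Step 1 — Angular frequency: ω = 2π·f = 2π·38.8 = 243.8 rad/s.
Step 2 — Component impedances:
  R: Z = R = 20 Ω
  C: Z = 1/(jωC) = -j/(ω·C) = 0 - j3.982e+05 Ω
Step 3 — Series combination: Z_total = R + C = 20 - j3.982e+05 Ω = 3.982e+05∠-90.0° Ω.
Step 4 — Power factor: PF = cos(φ) = Re(Z)/|Z| = 20/3.9825e+05 = 5.022e-05.
Step 5 — Type: Im(Z) = -3.982e+05 ⇒ leading (phase φ = -90.0°).

PF = 5.022e-05 (leading, φ = -90.0°)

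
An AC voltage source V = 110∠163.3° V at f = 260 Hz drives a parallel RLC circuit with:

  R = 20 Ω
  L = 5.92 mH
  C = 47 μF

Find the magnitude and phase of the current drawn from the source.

Step 1 — Angular frequency: ω = 2π·f = 2π·260 = 1634 rad/s.
Step 2 — Component impedances:
  R: Z = R = 20 Ω
  L: Z = jωL = j·1634·0.00592 = 0 + j9.671 Ω
  C: Z = 1/(jωC) = -j/(ω·C) = 0 - j13.02 Ω
Step 3 — Parallel combination: 1/Z_total = 1/R + 1/L + 1/C; Z_total = 15.58 + j8.296 Ω = 17.65∠28.0° Ω.
Step 4 — Source phasor: V = 110∠163.3° V = -105.4 + j31.61 V.
Step 5 — Ohm's law: I = V / Z_total = (-105.4 + j31.61) / (15.58 + j8.296) = -4.427 + j4.385 A.
Step 6 — Convert to polar: |I| = 6.231 A, ∠I = 135.3°.

I = 6.231∠135.3° A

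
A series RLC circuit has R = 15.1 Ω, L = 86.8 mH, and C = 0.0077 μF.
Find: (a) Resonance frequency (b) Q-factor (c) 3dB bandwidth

Step 1 — Resonance: ω₀ = 1/√(LC) = 1/√(0.0868·7.7e-09) = 3.868e+04 rad/s.
Step 2 — f₀ = ω₀/(2π) = 6156 Hz.
Step 3 — Series Q: Q = ω₀L/R = 3.868e+04·0.0868/15.1 = 222.4.
Step 4 — Bandwidth: Δω = ω₀/Q = 174 rad/s; BW = Δω/(2π) = 27.69 Hz.

(a) f₀ = 6156 Hz  (b) Q = 222.4  (c) BW = 27.69 Hz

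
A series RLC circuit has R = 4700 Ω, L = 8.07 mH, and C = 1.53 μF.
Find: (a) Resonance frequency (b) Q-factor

Step 1 — Resonance condition Im(Z)=0 gives ω₀ = 1/√(LC).
Step 2 — ω₀ = 1/√(0.00807·1.53e-06) = 8999 rad/s.
Step 3 — f₀ = ω₀/(2π) = 1432 Hz.
Step 4 — Series Q: Q = ω₀L/R = 8999·0.00807/4700 = 0.01545.

(a) f₀ = 1432 Hz  (b) Q = 0.01545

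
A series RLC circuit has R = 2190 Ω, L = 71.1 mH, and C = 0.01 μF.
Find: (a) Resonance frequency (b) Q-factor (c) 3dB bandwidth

Step 1 — Resonance: ω₀ = 1/√(LC) = 1/√(0.0711·1e-08) = 3.75e+04 rad/s.
Step 2 — f₀ = ω₀/(2π) = 5969 Hz.
Step 3 — Series Q: Q = ω₀L/R = 3.75e+04·0.0711/2190 = 1.218.
Step 4 — Bandwidth: Δω = ω₀/Q = 3.08e+04 rad/s; BW = Δω/(2π) = 4902 Hz.

(a) f₀ = 5969 Hz  (b) Q = 1.218  (c) BW = 4902 Hz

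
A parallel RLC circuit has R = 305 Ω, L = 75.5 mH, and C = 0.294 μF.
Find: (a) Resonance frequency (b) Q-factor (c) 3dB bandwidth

Step 1 — Resonance: ω₀ = 1/√(LC) = 1/√(0.0755·2.94e-07) = 6712 rad/s.
Step 2 — f₀ = ω₀/(2π) = 1068 Hz.
Step 3 — Parallel Q: Q = R/(ω₀L) = 305/(6712·0.0755) = 0.6019.
Step 4 — Bandwidth: Δω = ω₀/Q = 1.115e+04 rad/s; BW = Δω/(2π) = 1775 Hz.

(a) f₀ = 1068 Hz  (b) Q = 0.6019  (c) BW = 1775 Hz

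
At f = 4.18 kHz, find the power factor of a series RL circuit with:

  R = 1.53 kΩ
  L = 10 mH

Step 1 — Angular frequency: ω = 2π·f = 2π·4180 = 2.626e+04 rad/s.
Step 2 — Component impedances:
  R: Z = R = 1530 Ω
  L: Z = jωL = j·2.626e+04·0.01 = 0 + j262.6 Ω
Step 3 — Series combination: Z_total = R + L = 1530 + j262.6 Ω = 1552∠9.7° Ω.
Step 4 — Power factor: PF = cos(φ) = Re(Z)/|Z| = 1530/1552.4 = 0.9856.
Step 5 — Type: Im(Z) = 262.6 ⇒ lagging (phase φ = 9.7°).

PF = 0.9856 (lagging, φ = 9.7°)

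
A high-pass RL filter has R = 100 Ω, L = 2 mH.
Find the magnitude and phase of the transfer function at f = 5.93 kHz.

Step 1 — Angular frequency: ω = 2π·5930 = 3.726e+04 rad/s.
Step 2 — Transfer function: H(jω) = jωL/(R + jωL).
Step 3 — Numerator jωL = j·74.52; denominator R + jωL = 100 + j74.52.
Step 4 — H = 0.357 + j0.4791.
Step 5 — Magnitude: |H| = 0.5975 (-4.5 dB); phase: φ = 53.3°.

|H| = 0.5975 (-4.5 dB), φ = 53.3°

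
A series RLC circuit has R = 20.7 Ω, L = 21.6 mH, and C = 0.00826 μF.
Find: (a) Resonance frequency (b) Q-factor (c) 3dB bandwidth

Step 1 — Resonance condition Im(Z)=0 gives ω₀ = 1/√(LC).
Step 2 — ω₀ = 1/√(0.0216·8.26e-09) = 7.487e+04 rad/s.
Step 3 — f₀ = ω₀/(2π) = 1.192e+04 Hz.
Step 4 — Series Q: Q = ω₀L/R = 7.487e+04·0.0216/20.7 = 78.12.
Step 5 — 3dB bandwidth: Δω = ω₀/Q = 958.3 rad/s; BW = Δω/(2π) = 152.5 Hz.

(a) f₀ = 1.192e+04 Hz  (b) Q = 78.12  (c) BW = 152.5 Hz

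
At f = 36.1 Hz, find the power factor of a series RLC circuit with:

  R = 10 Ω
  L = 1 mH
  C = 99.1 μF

Step 1 — Angular frequency: ω = 2π·f = 2π·36.1 = 226.8 rad/s.
Step 2 — Component impedances:
  R: Z = R = 10 Ω
  L: Z = jωL = j·226.8·0.001 = 0 + j0.2268 Ω
  C: Z = 1/(jωC) = -j/(ω·C) = 0 - j44.49 Ω
Step 3 — Series combination: Z_total = R + L + C = 10 - j44.26 Ω = 45.38∠-77.3° Ω.
Step 4 — Power factor: PF = cos(φ) = Re(Z)/|Z| = 10/45.38 = 0.2204.
Step 5 — Type: Im(Z) = -44.26 ⇒ leading (phase φ = -77.3°).

PF = 0.2204 (leading, φ = -77.3°)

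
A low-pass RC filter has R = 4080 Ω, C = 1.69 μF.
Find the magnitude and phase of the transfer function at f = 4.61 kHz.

Step 1 — Angular frequency: ω = 2π·4610 = 2.897e+04 rad/s.
Step 2 — Transfer function: H(jω) = 1/(1 + jωRC).
Step 3 — Denominator: 1 + jωRC = 1 + j·2.897e+04·4080·1.69e-06 = 1 + j199.7.
Step 4 — H = 2.507e-05 - j0.005007.
Step 5 — Magnitude: |H| = 0.005007 (-46.0 dB); phase: φ = -89.7°.

|H| = 0.005007 (-46.0 dB), φ = -89.7°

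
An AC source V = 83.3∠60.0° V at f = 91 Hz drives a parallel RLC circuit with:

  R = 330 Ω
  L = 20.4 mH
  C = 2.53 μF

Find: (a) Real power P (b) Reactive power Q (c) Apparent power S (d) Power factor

Step 1 — Angular frequency: ω = 2π·f = 2π·91 = 571.8 rad/s.
Step 2 — Component impedances:
  R: Z = R = 330 Ω
  L: Z = jωL = j·571.8·0.0204 = 0 + j11.66 Ω
  C: Z = 1/(jωC) = -j/(ω·C) = 0 - j691.3 Ω
Step 3 — Parallel combination: 1/Z_total = 1/R + 1/L + 1/C; Z_total = 0.426 + j11.85 Ω = 11.86∠87.9° Ω.
Step 4 — Source phasor: V = 83.3∠60.0° V = 41.65 + j72.14 V.
Step 5 — Current: I = V / Z = 6.207 - j3.292 A = 7.026∠-27.9° A.
Step 6 — Complex power: S = V·I* = 21.03 + j584.9 VA.
Step 7 — Real power: P = Re(S) = 21.03 W.
Step 8 — Reactive power: Q = Im(S) = 584.9 VAR.
Step 9 — Apparent power: |S| = 585.2 VA.
Step 10 — Power factor: PF = P/|S| = 0.03593 (lagging).

(a) P = 21.03 W  (b) Q = 584.9 VAR  (c) S = 585.2 VA  (d) PF = 0.03593 (lagging)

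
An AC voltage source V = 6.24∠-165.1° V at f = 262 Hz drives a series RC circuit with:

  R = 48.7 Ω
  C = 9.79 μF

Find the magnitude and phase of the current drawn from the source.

Step 1 — Angular frequency: ω = 2π·f = 2π·262 = 1646 rad/s.
Step 2 — Component impedances:
  R: Z = R = 48.7 Ω
  C: Z = 1/(jωC) = -j/(ω·C) = 0 - j62.05 Ω
Step 3 — Series combination: Z_total = R + C = 48.7 - j62.05 Ω = 78.88∠-51.9° Ω.
Step 4 — Source phasor: V = 6.24∠-165.1° V = -6.03 - j1.605 V.
Step 5 — Ohm's law: I = V / Z_total = (-6.03 - j1.605) / (48.7 - j62.05) = -0.0312 - j0.0727 A.
Step 6 — Convert to polar: |I| = 0.07911 A, ∠I = -113.2°.

I = 0.07911∠-113.2° A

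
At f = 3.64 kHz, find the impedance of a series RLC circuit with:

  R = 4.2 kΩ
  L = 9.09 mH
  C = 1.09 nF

Step 1 — Angular frequency: ω = 2π·f = 2π·3640 = 2.287e+04 rad/s.
Step 2 — Component impedances:
  R: Z = R = 4200 Ω
  L: Z = jωL = j·2.287e+04·0.00909 = 0 + j207.9 Ω
  C: Z = 1/(jωC) = -j/(ω·C) = 0 - j4.011e+04 Ω
Step 3 — Series combination: Z_total = R + L + C = 4200 - j3.991e+04 Ω = 4.013e+04∠-84.0° Ω.

Z = 4200 - j3.991e+04 Ω = 4.013e+04∠-84.0° Ω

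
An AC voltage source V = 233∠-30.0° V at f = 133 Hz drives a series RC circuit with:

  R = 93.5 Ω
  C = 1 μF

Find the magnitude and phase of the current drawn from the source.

Step 1 — Angular frequency: ω = 2π·f = 2π·133 = 835.7 rad/s.
Step 2 — Component impedances:
  R: Z = R = 93.5 Ω
  C: Z = 1/(jωC) = -j/(ω·C) = 0 - j1197 Ω
Step 3 — Series combination: Z_total = R + C = 93.5 - j1197 Ω = 1200∠-85.5° Ω.
Step 4 — Source phasor: V = 233∠-30.0° V = 201.8 - j116.5 V.
Step 5 — Ohm's law: I = V / Z_total = (201.8 - j116.5) / (93.5 - j1197) = 0.1099 + j0.16 A.
Step 6 — Convert to polar: |I| = 0.1941 A, ∠I = 55.5°.

I = 0.1941∠55.5° A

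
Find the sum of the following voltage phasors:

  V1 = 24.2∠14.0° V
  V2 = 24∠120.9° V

Step 1 — Convert each phasor to rectangular form:
  V1 = 24.2·(cos(14.0°) + j·sin(14.0°)) = 23.48 + j5.855 V
  V2 = 24·(cos(120.9°) + j·sin(120.9°)) = -12.32 + j20.59 V
Step 2 — Sum components: V_total = 11.16 + j26.45 V.
Step 3 — Convert to polar: |V_total| = 28.7 V, ∠V_total = 67.1°.

V_total = 28.7∠67.1° V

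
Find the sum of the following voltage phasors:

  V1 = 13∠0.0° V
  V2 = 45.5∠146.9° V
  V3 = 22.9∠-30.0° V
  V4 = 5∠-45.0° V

Step 1 — Convert each phasor to rectangular form:
  V1 = 13·(cos(0.0°) + j·sin(0.0°)) = 13 V
  V2 = 45.5·(cos(146.9°) + j·sin(146.9°)) = -38.12 + j24.85 V
  V3 = 22.9·(cos(-30.0°) + j·sin(-30.0°)) = 19.83 - j11.45 V
  V4 = 5·(cos(-45.0°) + j·sin(-45.0°)) = 3.536 - j3.536 V
Step 2 — Sum components: V_total = -1.749 + j9.862 V.
Step 3 — Convert to polar: |V_total| = 10.02 V, ∠V_total = 100.1°.

V_total = 10.02∠100.1° V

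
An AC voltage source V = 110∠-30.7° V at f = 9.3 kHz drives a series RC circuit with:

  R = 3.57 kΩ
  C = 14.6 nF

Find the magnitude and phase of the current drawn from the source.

Step 1 — Angular frequency: ω = 2π·f = 2π·9300 = 5.843e+04 rad/s.
Step 2 — Component impedances:
  R: Z = R = 3570 Ω
  C: Z = 1/(jωC) = -j/(ω·C) = 0 - j1172 Ω
Step 3 — Series combination: Z_total = R + C = 3570 - j1172 Ω = 3758∠-18.2° Ω.
Step 4 — Source phasor: V = 110∠-30.7° V = 94.58 - j56.16 V.
Step 5 — Ohm's law: I = V / Z_total = (94.58 - j56.16) / (3570 - j1172) = 0.02858 - j0.006348 A.
Step 6 — Convert to polar: |I| = 0.02927 A, ∠I = -12.5°.

I = 0.02927∠-12.5° A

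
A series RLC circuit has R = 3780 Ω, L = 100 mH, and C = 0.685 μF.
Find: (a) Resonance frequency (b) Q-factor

Step 1 — Resonance condition Im(Z)=0 gives ω₀ = 1/√(LC).
Step 2 — ω₀ = 1/√(0.1·6.85e-07) = 3821 rad/s.
Step 3 — f₀ = ω₀/(2π) = 608.1 Hz.
Step 4 — Series Q: Q = ω₀L/R = 3821·0.1/3780 = 0.1011.

(a) f₀ = 608.1 Hz  (b) Q = 0.1011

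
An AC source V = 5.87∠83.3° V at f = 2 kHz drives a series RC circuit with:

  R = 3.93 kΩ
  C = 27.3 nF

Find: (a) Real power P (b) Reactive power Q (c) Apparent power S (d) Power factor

Step 1 — Angular frequency: ω = 2π·f = 2π·2000 = 1.257e+04 rad/s.
Step 2 — Component impedances:
  R: Z = R = 3930 Ω
  C: Z = 1/(jωC) = -j/(ω·C) = 0 - j2915 Ω
Step 3 — Series combination: Z_total = R + C = 3930 - j2915 Ω = 4893∠-36.6° Ω.
Step 4 — Source phasor: V = 5.87∠83.3° V = 0.6849 + j5.83 V.
Step 5 — Current: I = V / Z = -0.0005974 + j0.00104 A = 0.0012∠119.9° A.
Step 6 — Complex power: S = V·I* = 0.005656 - j0.004195 VA.
Step 7 — Real power: P = Re(S) = 0.005656 W.
Step 8 — Reactive power: Q = Im(S) = -0.004195 VAR.
Step 9 — Apparent power: |S| = 0.007042 VA.
Step 10 — Power factor: PF = P/|S| = 0.8032 (leading).

(a) P = 0.005656 W  (b) Q = -0.004195 VAR  (c) S = 0.007042 VA  (d) PF = 0.8032 (leading)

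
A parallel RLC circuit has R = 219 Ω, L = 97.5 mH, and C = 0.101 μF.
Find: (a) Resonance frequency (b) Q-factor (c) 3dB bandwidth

Step 1 — Resonance: ω₀ = 1/√(LC) = 1/√(0.0975·1.01e-07) = 1.008e+04 rad/s.
Step 2 — f₀ = ω₀/(2π) = 1604 Hz.
Step 3 — Parallel Q: Q = R/(ω₀L) = 219/(1.008e+04·0.0975) = 0.2229.
Step 4 — Bandwidth: Δω = ω₀/Q = 4.521e+04 rad/s; BW = Δω/(2π) = 7195 Hz.

(a) f₀ = 1604 Hz  (b) Q = 0.2229  (c) BW = 7195 Hz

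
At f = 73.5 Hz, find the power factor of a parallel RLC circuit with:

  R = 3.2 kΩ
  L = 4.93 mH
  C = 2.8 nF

Step 1 — Angular frequency: ω = 2π·f = 2π·73.5 = 461.8 rad/s.
Step 2 — Component impedances:
  R: Z = R = 3200 Ω
  L: Z = jωL = j·461.8·0.00493 = 0 + j2.277 Ω
  C: Z = 1/(jωC) = -j/(ω·C) = 0 - j7.733e+05 Ω
Step 3 — Parallel combination: 1/Z_total = 1/R + 1/L + 1/C; Z_total = 0.00162 + j2.277 Ω = 2.277∠90.0° Ω.
Step 4 — Power factor: PF = cos(φ) = Re(Z)/|Z| = 0.00162/2.277 = 0.0007115.
Step 5 — Type: Im(Z) = 2.277 ⇒ lagging (phase φ = 90.0°).

PF = 0.0007115 (lagging, φ = 90.0°)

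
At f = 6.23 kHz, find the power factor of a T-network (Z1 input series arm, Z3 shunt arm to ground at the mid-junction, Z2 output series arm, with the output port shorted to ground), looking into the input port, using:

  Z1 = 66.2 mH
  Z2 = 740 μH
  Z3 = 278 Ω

Step 1 — Angular frequency: ω = 2π·f = 2π·6230 = 3.914e+04 rad/s.
Step 2 — Component impedances:
  Z1: Z = jωL = j·3.914e+04·0.0662 = 0 + j2591 Ω
  Z2: Z = jωL = j·3.914e+04·0.00074 = 0 + j28.97 Ω
  Z3: Z = R = 278 Ω
Step 3 — With the output port shorted to ground, the output series arm Z2 runs from the junction to ground; the shunt arm Z3 also runs from the junction to ground. They appear in parallel: Z3 || Z2 = 2.986 + j28.66 Ω.
Step 4 — Series with input arm Z1: Z_in = Z1 + (Z3 || Z2) = 2.986 + j2620 Ω = 2620∠89.9° Ω.
Step 5 — Power factor: PF = cos(φ) = Re(Z)/|Z| = 2.986/2620 = 0.00114.
Step 6 — Type: Im(Z) = 2620 ⇒ lagging (phase φ = 89.9°).

PF = 0.00114 (lagging, φ = 89.9°)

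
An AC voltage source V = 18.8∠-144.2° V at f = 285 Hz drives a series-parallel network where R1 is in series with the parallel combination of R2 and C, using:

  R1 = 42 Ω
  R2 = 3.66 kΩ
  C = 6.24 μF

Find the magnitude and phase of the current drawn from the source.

Step 1 — Angular frequency: ω = 2π·f = 2π·285 = 1791 rad/s.
Step 2 — Component impedances:
  R1: Z = R = 42 Ω
  R2: Z = R = 3660 Ω
  C: Z = 1/(jωC) = -j/(ω·C) = 0 - j89.49 Ω
Step 3 — Parallel branch: R2 || C = 1/(1/R2 + 1/C) = 2.187 - j89.44 Ω.
Step 4 — Series with R1: Z_total = R1 + (R2 || C) = 44.19 - j89.44 Ω = 99.76∠-63.7° Ω.
Step 5 — Source phasor: V = 18.8∠-144.2° V = -15.25 - j11 V.
Step 6 — Ohm's law: I = V / Z_total = (-15.25 - j11) / (44.19 - j89.44) = 0.03113 - j0.1859 A.
Step 7 — Convert to polar: |I| = 0.1885 A, ∠I = -80.5°.

I = 0.1885∠-80.5° A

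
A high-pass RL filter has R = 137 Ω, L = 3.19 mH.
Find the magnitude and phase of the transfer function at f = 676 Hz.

Step 1 — Angular frequency: ω = 2π·676 = 4247 rad/s.
Step 2 — Transfer function: H(jω) = jωL/(R + jωL).
Step 3 — Numerator jωL = j·13.55; denominator R + jωL = 137 + j13.55.
Step 4 — H = 0.009686 + j0.09794.
Step 5 — Magnitude: |H| = 0.09842 (-20.1 dB); phase: φ = 84.4°.

|H| = 0.09842 (-20.1 dB), φ = 84.4°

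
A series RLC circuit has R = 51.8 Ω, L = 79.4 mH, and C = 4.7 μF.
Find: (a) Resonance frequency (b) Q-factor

Step 1 — Resonance condition Im(Z)=0 gives ω₀ = 1/√(LC).
Step 2 — ω₀ = 1/√(0.0794·4.7e-06) = 1637 rad/s.
Step 3 — f₀ = ω₀/(2π) = 260.5 Hz.
Step 4 — Series Q: Q = ω₀L/R = 1637·0.0794/51.8 = 2.509.

(a) f₀ = 260.5 Hz  (b) Q = 2.509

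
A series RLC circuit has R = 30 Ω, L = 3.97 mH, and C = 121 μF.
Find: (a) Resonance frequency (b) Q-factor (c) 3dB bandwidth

Step 1 — Resonance condition Im(Z)=0 gives ω₀ = 1/√(LC).
Step 2 — ω₀ = 1/√(0.00397·0.000121) = 1443 rad/s.
Step 3 — f₀ = ω₀/(2π) = 229.6 Hz.
Step 4 — Series Q: Q = ω₀L/R = 1443·0.00397/30 = 0.1909.
Step 5 — 3dB bandwidth: Δω = ω₀/Q = 7557 rad/s; BW = Δω/(2π) = 1203 Hz.

(a) f₀ = 229.6 Hz  (b) Q = 0.1909  (c) BW = 1203 Hz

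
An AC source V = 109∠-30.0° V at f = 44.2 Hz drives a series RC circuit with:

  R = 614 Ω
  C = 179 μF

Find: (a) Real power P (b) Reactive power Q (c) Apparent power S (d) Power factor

Step 1 — Angular frequency: ω = 2π·f = 2π·44.2 = 277.7 rad/s.
Step 2 — Component impedances:
  R: Z = R = 614 Ω
  C: Z = 1/(jωC) = -j/(ω·C) = 0 - j20.12 Ω
Step 3 — Series combination: Z_total = R + C = 614 - j20.12 Ω = 614.3∠-1.9° Ω.
Step 4 — Source phasor: V = 109∠-30.0° V = 94.4 - j54.5 V.
Step 5 — Current: I = V / Z = 0.1565 - j0.08364 A = 0.1774∠-28.1° A.
Step 6 — Complex power: S = V·I* = 19.33 - j0.6333 VA.
Step 7 — Real power: P = Re(S) = 19.33 W.
Step 8 — Reactive power: Q = Im(S) = -0.6333 VAR.
Step 9 — Apparent power: |S| = 19.34 VA.
Step 10 — Power factor: PF = P/|S| = 0.9995 (leading).

(a) P = 19.33 W  (b) Q = -0.6333 VAR  (c) S = 19.34 VA  (d) PF = 0.9995 (leading)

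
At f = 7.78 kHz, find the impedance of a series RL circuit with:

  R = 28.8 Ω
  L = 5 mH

Step 1 — Angular frequency: ω = 2π·f = 2π·7780 = 4.888e+04 rad/s.
Step 2 — Component impedances:
  R: Z = R = 28.8 Ω
  L: Z = jωL = j·4.888e+04·0.005 = 0 + j244.4 Ω
Step 3 — Series combination: Z_total = R + L = 28.8 + j244.4 Ω = 246.1∠83.3° Ω.

Z = 28.8 + j244.4 Ω = 246.1∠83.3° Ω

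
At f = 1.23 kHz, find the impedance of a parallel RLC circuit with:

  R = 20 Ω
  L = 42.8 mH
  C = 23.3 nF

Step 1 — Angular frequency: ω = 2π·f = 2π·1230 = 7728 rad/s.
Step 2 — Component impedances:
  R: Z = R = 20 Ω
  L: Z = jωL = j·7728·0.0428 = 0 + j330.8 Ω
  C: Z = 1/(jωC) = -j/(ω·C) = 0 - j5553 Ω
Step 3 — Parallel combination: 1/Z_total = 1/R + 1/L + 1/C; Z_total = 19.94 + j1.134 Ω = 19.97∠3.3° Ω.

Z = 19.94 + j1.134 Ω = 19.97∠3.3° Ω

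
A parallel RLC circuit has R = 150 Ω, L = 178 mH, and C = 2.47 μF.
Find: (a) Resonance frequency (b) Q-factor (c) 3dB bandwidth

Step 1 — Resonance: ω₀ = 1/√(LC) = 1/√(0.178·2.47e-06) = 1508 rad/s.
Step 2 — f₀ = ω₀/(2π) = 240 Hz.
Step 3 — Parallel Q: Q = R/(ω₀L) = 150/(1508·0.178) = 0.5588.
Step 4 — Bandwidth: Δω = ω₀/Q = 2699 rad/s; BW = Δω/(2π) = 429.6 Hz.

(a) f₀ = 240 Hz  (b) Q = 0.5588  (c) BW = 429.6 Hz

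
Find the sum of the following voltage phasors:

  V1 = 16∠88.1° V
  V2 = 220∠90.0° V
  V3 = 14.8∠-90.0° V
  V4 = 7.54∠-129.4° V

Step 1 — Convert each phasor to rectangular form:
  V1 = 16·(cos(88.1°) + j·sin(88.1°)) = 0.5305 + j15.99 V
  V2 = 220·(cos(90.0°) + j·sin(90.0°)) = 0 + j220 V
  V3 = 14.8·(cos(-90.0°) + j·sin(-90.0°)) = 0 - j14.8 V
  V4 = 7.54·(cos(-129.4°) + j·sin(-129.4°)) = -4.786 - j5.826 V
Step 2 — Sum components: V_total = -4.255 + j215.4 V.
Step 3 — Convert to polar: |V_total| = 215.4 V, ∠V_total = 91.1°.

V_total = 215.4∠91.1° V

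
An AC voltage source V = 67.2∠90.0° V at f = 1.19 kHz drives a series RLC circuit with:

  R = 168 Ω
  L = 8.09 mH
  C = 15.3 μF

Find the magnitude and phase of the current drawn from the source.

Step 1 — Angular frequency: ω = 2π·f = 2π·1190 = 7477 rad/s.
Step 2 — Component impedances:
  R: Z = R = 168 Ω
  L: Z = jωL = j·7477·0.00809 = 0 + j60.49 Ω
  C: Z = 1/(jωC) = -j/(ω·C) = 0 - j8.741 Ω
Step 3 — Series combination: Z_total = R + L + C = 168 + j51.75 Ω = 175.8∠17.1° Ω.
Step 4 — Source phasor: V = 67.2∠90.0° V = 0 + j67.2 V.
Step 5 — Ohm's law: I = V / Z_total = (0 + j67.2) / (168 + j51.75) = 0.1125 + j0.3653 A.
Step 6 — Convert to polar: |I| = 0.3823 A, ∠I = 72.9°.

I = 0.3823∠72.9° A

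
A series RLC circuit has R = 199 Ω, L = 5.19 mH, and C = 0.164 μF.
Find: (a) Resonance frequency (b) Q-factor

Step 1 — Resonance condition Im(Z)=0 gives ω₀ = 1/√(LC).
Step 2 — ω₀ = 1/√(0.00519·1.64e-07) = 3.428e+04 rad/s.
Step 3 — f₀ = ω₀/(2π) = 5455 Hz.
Step 4 — Series Q: Q = ω₀L/R = 3.428e+04·0.00519/199 = 0.8939.

(a) f₀ = 5455 Hz  (b) Q = 0.8939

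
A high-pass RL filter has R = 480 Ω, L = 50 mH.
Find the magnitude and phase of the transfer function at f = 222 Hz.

Step 1 — Angular frequency: ω = 2π·222 = 1395 rad/s.
Step 2 — Transfer function: H(jω) = jωL/(R + jωL).
Step 3 — Numerator jωL = j·69.74; denominator R + jωL = 480 + j69.74.
Step 4 — H = 0.02068 + j0.1423.
Step 5 — Magnitude: |H| = 0.1438 (-16.8 dB); phase: φ = 81.7°.

|H| = 0.1438 (-16.8 dB), φ = 81.7°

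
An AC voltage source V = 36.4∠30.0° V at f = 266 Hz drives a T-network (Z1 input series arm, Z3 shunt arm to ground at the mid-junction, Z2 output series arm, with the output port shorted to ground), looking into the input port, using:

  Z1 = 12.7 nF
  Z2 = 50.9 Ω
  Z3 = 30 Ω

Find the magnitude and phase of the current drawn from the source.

Step 1 — Angular frequency: ω = 2π·f = 2π·266 = 1671 rad/s.
Step 2 — Component impedances:
  Z1: Z = 1/(jωC) = -j/(ω·C) = 0 - j4.711e+04 Ω
  Z2: Z = R = 50.9 Ω
  Z3: Z = R = 30 Ω
Step 3 — With the output port shorted to ground, the output series arm Z2 runs from the junction to ground; the shunt arm Z3 also runs from the junction to ground. They appear in parallel: Z3 || Z2 = 18.88 Ω.
Step 4 — Series with input arm Z1: Z_in = Z1 + (Z3 || Z2) = 18.88 - j4.711e+04 Ω = 4.711e+04∠-90.0° Ω.
Step 5 — Source phasor: V = 36.4∠30.0° V = 31.52 + j18.2 V.
Step 6 — Ohm's law: I = V / Z_total = (31.52 + j18.2) / (18.88 - j4.711e+04) = -0.000386 + j0.0006693 A.
Step 7 — Convert to polar: |I| = 0.0007726 A, ∠I = 120.0°.

I = 0.0007726∠120.0° A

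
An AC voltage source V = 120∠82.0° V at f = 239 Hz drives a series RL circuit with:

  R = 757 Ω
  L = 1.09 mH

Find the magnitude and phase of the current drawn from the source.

Step 1 — Angular frequency: ω = 2π·f = 2π·239 = 1502 rad/s.
Step 2 — Component impedances:
  R: Z = R = 757 Ω
  L: Z = jωL = j·1502·0.00109 = 0 + j1.637 Ω
Step 3 — Series combination: Z_total = R + L = 757 + j1.637 Ω = 757∠0.1° Ω.
Step 4 — Source phasor: V = 120∠82.0° V = 16.7 + j118.8 V.
Step 5 — Ohm's law: I = V / Z_total = (16.7 + j118.8) / (757 + j1.637) = 0.0224 + j0.1569 A.
Step 6 — Convert to polar: |I| = 0.1585 A, ∠I = 81.9°.

I = 0.1585∠81.9° A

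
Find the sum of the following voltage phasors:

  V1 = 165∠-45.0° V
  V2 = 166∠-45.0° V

Step 1 — Convert each phasor to rectangular form:
  V1 = 165·(cos(-45.0°) + j·sin(-45.0°)) = 116.7 - j116.7 V
  V2 = 166·(cos(-45.0°) + j·sin(-45.0°)) = 117.4 - j117.4 V
Step 2 — Sum components: V_total = 234.1 - j234.1 V.
Step 3 — Convert to polar: |V_total| = 331 V, ∠V_total = -45.0°.

V_total = 331∠-45.0° V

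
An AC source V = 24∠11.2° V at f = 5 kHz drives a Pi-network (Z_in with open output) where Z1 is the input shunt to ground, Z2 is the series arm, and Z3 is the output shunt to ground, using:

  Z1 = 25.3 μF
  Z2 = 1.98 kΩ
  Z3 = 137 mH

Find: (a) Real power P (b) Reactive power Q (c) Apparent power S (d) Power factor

Step 1 — Angular frequency: ω = 2π·f = 2π·5000 = 3.142e+04 rad/s.
Step 2 — Component impedances:
  Z1: Z = 1/(jωC) = -j/(ω·C) = 0 - j1.258 Ω
  Z2: Z = R = 1980 Ω
  Z3: Z = jωL = j·3.142e+04·0.137 = 0 + j4304 Ω
Step 3 — With open output, the series arm Z2 and the output shunt Z3 appear in series to ground: Z2 + Z3 = 1980 + j4304 Ω.
Step 4 — Parallel with input shunt Z1: Z_in = Z1 || (Z2 + Z3) = 0.0001397 - j1.258 Ω = 1.258∠-90.0° Ω.
Step 5 — Source phasor: V = 24∠11.2° V = 23.54 + j4.662 V.
Step 6 — Current: I = V / Z = -3.702 + j18.71 A = 19.07∠101.2° A.
Step 7 — Complex power: S = V·I* = 0.05081 - j457.7 VA.
Step 8 — Real power: P = Re(S) = 0.05081 W.
Step 9 — Reactive power: Q = Im(S) = -457.7 VAR.
Step 10 — Apparent power: |S| = 457.7 VA.
Step 11 — Power factor: PF = P/|S| = 0.000111 (leading).

(a) P = 0.05081 W  (b) Q = -457.7 VAR  (c) S = 457.7 VA  (d) PF = 0.000111 (leading)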